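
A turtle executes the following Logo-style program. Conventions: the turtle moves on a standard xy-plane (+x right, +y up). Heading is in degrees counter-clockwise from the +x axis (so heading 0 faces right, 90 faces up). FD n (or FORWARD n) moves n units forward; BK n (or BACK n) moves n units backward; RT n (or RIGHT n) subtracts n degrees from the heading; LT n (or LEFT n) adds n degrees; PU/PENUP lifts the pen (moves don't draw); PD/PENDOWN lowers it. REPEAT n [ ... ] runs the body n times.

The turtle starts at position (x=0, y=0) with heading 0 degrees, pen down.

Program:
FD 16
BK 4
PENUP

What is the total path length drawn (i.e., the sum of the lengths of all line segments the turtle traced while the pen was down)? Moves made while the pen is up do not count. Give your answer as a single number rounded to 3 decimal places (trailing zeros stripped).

Executing turtle program step by step:
Start: pos=(0,0), heading=0, pen down
FD 16: (0,0) -> (16,0) [heading=0, draw]
BK 4: (16,0) -> (12,0) [heading=0, draw]
PU: pen up
Final: pos=(12,0), heading=0, 2 segment(s) drawn

Segment lengths:
  seg 1: (0,0) -> (16,0), length = 16
  seg 2: (16,0) -> (12,0), length = 4
Total = 20

Answer: 20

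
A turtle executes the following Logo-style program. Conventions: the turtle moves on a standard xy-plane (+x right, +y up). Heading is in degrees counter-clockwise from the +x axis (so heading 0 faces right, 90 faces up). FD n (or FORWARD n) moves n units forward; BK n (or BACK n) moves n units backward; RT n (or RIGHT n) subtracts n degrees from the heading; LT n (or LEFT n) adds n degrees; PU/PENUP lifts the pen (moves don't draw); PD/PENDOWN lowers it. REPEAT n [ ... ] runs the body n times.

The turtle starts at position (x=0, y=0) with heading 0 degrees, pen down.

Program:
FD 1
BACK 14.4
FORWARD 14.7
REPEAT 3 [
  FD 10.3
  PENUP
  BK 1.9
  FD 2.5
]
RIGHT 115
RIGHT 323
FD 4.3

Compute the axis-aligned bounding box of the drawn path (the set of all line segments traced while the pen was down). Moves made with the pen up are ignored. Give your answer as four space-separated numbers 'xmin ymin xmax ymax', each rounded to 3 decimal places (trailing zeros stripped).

Answer: -13.4 0 11.6 0

Derivation:
Executing turtle program step by step:
Start: pos=(0,0), heading=0, pen down
FD 1: (0,0) -> (1,0) [heading=0, draw]
BK 14.4: (1,0) -> (-13.4,0) [heading=0, draw]
FD 14.7: (-13.4,0) -> (1.3,0) [heading=0, draw]
REPEAT 3 [
  -- iteration 1/3 --
  FD 10.3: (1.3,0) -> (11.6,0) [heading=0, draw]
  PU: pen up
  BK 1.9: (11.6,0) -> (9.7,0) [heading=0, move]
  FD 2.5: (9.7,0) -> (12.2,0) [heading=0, move]
  -- iteration 2/3 --
  FD 10.3: (12.2,0) -> (22.5,0) [heading=0, move]
  PU: pen up
  BK 1.9: (22.5,0) -> (20.6,0) [heading=0, move]
  FD 2.5: (20.6,0) -> (23.1,0) [heading=0, move]
  -- iteration 3/3 --
  FD 10.3: (23.1,0) -> (33.4,0) [heading=0, move]
  PU: pen up
  BK 1.9: (33.4,0) -> (31.5,0) [heading=0, move]
  FD 2.5: (31.5,0) -> (34,0) [heading=0, move]
]
RT 115: heading 0 -> 245
RT 323: heading 245 -> 282
FD 4.3: (34,0) -> (34.894,-4.206) [heading=282, move]
Final: pos=(34.894,-4.206), heading=282, 4 segment(s) drawn

Segment endpoints: x in {-13.4, 0, 1, 1.3, 11.6}, y in {0}
xmin=-13.4, ymin=0, xmax=11.6, ymax=0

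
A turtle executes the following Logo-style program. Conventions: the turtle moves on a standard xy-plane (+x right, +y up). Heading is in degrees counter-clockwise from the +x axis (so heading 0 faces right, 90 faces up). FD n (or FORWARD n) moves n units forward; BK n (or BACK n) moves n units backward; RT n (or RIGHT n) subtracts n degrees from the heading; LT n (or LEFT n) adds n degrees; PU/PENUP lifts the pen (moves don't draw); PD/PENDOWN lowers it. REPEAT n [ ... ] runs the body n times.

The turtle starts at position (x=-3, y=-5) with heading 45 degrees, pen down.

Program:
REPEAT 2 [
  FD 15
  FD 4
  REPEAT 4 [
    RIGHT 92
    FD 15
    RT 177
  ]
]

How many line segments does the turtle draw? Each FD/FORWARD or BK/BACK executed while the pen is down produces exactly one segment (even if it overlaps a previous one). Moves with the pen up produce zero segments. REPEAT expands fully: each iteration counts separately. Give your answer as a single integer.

Executing turtle program step by step:
Start: pos=(-3,-5), heading=45, pen down
REPEAT 2 [
  -- iteration 1/2 --
  FD 15: (-3,-5) -> (7.607,5.607) [heading=45, draw]
  FD 4: (7.607,5.607) -> (10.435,8.435) [heading=45, draw]
  REPEAT 4 [
    -- iteration 1/4 --
    RT 92: heading 45 -> 313
    FD 15: (10.435,8.435) -> (20.665,-2.535) [heading=313, draw]
    RT 177: heading 313 -> 136
    -- iteration 2/4 --
    RT 92: heading 136 -> 44
    FD 15: (20.665,-2.535) -> (31.455,7.885) [heading=44, draw]
    RT 177: heading 44 -> 227
    -- iteration 3/4 --
    RT 92: heading 227 -> 135
    FD 15: (31.455,7.885) -> (20.848,18.491) [heading=135, draw]
    RT 177: heading 135 -> 318
    -- iteration 4/4 --
    RT 92: heading 318 -> 226
    FD 15: (20.848,18.491) -> (10.429,7.701) [heading=226, draw]
    RT 177: heading 226 -> 49
  ]
  -- iteration 2/2 --
  FD 15: (10.429,7.701) -> (20.27,19.022) [heading=49, draw]
  FD 4: (20.27,19.022) -> (22.894,22.041) [heading=49, draw]
  REPEAT 4 [
    -- iteration 1/4 --
    RT 92: heading 49 -> 317
    FD 15: (22.894,22.041) -> (33.864,11.811) [heading=317, draw]
    RT 177: heading 317 -> 140
    -- iteration 2/4 --
    RT 92: heading 140 -> 48
    FD 15: (33.864,11.811) -> (43.901,22.958) [heading=48, draw]
    RT 177: heading 48 -> 231
    -- iteration 3/4 --
    RT 92: heading 231 -> 139
    FD 15: (43.901,22.958) -> (32.58,32.799) [heading=139, draw]
    RT 177: heading 139 -> 322
    -- iteration 4/4 --
    RT 92: heading 322 -> 230
    FD 15: (32.58,32.799) -> (22.939,21.308) [heading=230, draw]
    RT 177: heading 230 -> 53
  ]
]
Final: pos=(22.939,21.308), heading=53, 12 segment(s) drawn
Segments drawn: 12

Answer: 12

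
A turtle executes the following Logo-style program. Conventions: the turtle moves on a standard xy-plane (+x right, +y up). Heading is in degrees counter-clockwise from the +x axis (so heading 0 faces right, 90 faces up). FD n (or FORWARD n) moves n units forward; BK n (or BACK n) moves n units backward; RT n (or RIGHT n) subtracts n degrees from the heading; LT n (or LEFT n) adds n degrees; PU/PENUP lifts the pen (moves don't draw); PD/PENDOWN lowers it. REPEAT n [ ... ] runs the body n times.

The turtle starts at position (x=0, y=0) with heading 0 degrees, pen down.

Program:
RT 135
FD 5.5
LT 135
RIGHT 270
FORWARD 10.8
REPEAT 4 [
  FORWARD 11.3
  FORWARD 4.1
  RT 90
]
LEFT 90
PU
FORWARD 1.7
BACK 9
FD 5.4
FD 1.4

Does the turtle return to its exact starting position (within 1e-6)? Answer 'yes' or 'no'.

Executing turtle program step by step:
Start: pos=(0,0), heading=0, pen down
RT 135: heading 0 -> 225
FD 5.5: (0,0) -> (-3.889,-3.889) [heading=225, draw]
LT 135: heading 225 -> 0
RT 270: heading 0 -> 90
FD 10.8: (-3.889,-3.889) -> (-3.889,6.911) [heading=90, draw]
REPEAT 4 [
  -- iteration 1/4 --
  FD 11.3: (-3.889,6.911) -> (-3.889,18.211) [heading=90, draw]
  FD 4.1: (-3.889,18.211) -> (-3.889,22.311) [heading=90, draw]
  RT 90: heading 90 -> 0
  -- iteration 2/4 --
  FD 11.3: (-3.889,22.311) -> (7.411,22.311) [heading=0, draw]
  FD 4.1: (7.411,22.311) -> (11.511,22.311) [heading=0, draw]
  RT 90: heading 0 -> 270
  -- iteration 3/4 --
  FD 11.3: (11.511,22.311) -> (11.511,11.011) [heading=270, draw]
  FD 4.1: (11.511,11.011) -> (11.511,6.911) [heading=270, draw]
  RT 90: heading 270 -> 180
  -- iteration 4/4 --
  FD 11.3: (11.511,6.911) -> (0.211,6.911) [heading=180, draw]
  FD 4.1: (0.211,6.911) -> (-3.889,6.911) [heading=180, draw]
  RT 90: heading 180 -> 90
]
LT 90: heading 90 -> 180
PU: pen up
FD 1.7: (-3.889,6.911) -> (-5.589,6.911) [heading=180, move]
BK 9: (-5.589,6.911) -> (3.411,6.911) [heading=180, move]
FD 5.4: (3.411,6.911) -> (-1.989,6.911) [heading=180, move]
FD 1.4: (-1.989,6.911) -> (-3.389,6.911) [heading=180, move]
Final: pos=(-3.389,6.911), heading=180, 10 segment(s) drawn

Start position: (0, 0)
Final position: (-3.389, 6.911)
Distance = 7.697; >= 1e-6 -> NOT closed

Answer: no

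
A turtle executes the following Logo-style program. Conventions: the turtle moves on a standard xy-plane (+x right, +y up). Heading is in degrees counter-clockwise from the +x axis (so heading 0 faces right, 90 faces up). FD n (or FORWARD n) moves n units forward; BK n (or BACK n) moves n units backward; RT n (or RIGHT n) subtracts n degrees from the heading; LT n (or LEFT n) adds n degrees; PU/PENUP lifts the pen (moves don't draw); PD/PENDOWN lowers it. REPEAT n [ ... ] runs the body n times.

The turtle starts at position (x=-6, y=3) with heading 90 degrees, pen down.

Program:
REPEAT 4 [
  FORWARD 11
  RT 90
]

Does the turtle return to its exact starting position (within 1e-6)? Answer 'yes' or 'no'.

Answer: yes

Derivation:
Executing turtle program step by step:
Start: pos=(-6,3), heading=90, pen down
REPEAT 4 [
  -- iteration 1/4 --
  FD 11: (-6,3) -> (-6,14) [heading=90, draw]
  RT 90: heading 90 -> 0
  -- iteration 2/4 --
  FD 11: (-6,14) -> (5,14) [heading=0, draw]
  RT 90: heading 0 -> 270
  -- iteration 3/4 --
  FD 11: (5,14) -> (5,3) [heading=270, draw]
  RT 90: heading 270 -> 180
  -- iteration 4/4 --
  FD 11: (5,3) -> (-6,3) [heading=180, draw]
  RT 90: heading 180 -> 90
]
Final: pos=(-6,3), heading=90, 4 segment(s) drawn

Start position: (-6, 3)
Final position: (-6, 3)
Distance = 0; < 1e-6 -> CLOSED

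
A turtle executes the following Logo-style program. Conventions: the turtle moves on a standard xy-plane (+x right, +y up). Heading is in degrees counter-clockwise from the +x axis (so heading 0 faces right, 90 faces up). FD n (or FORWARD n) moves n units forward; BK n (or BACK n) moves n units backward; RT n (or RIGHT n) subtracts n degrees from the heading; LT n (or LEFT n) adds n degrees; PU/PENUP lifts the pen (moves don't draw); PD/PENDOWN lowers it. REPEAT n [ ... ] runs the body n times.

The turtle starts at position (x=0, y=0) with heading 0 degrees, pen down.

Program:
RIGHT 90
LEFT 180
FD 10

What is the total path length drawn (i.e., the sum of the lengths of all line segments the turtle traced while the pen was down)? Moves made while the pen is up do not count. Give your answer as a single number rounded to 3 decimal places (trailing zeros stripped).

Answer: 10

Derivation:
Executing turtle program step by step:
Start: pos=(0,0), heading=0, pen down
RT 90: heading 0 -> 270
LT 180: heading 270 -> 90
FD 10: (0,0) -> (0,10) [heading=90, draw]
Final: pos=(0,10), heading=90, 1 segment(s) drawn

Segment lengths:
  seg 1: (0,0) -> (0,10), length = 10
Total = 10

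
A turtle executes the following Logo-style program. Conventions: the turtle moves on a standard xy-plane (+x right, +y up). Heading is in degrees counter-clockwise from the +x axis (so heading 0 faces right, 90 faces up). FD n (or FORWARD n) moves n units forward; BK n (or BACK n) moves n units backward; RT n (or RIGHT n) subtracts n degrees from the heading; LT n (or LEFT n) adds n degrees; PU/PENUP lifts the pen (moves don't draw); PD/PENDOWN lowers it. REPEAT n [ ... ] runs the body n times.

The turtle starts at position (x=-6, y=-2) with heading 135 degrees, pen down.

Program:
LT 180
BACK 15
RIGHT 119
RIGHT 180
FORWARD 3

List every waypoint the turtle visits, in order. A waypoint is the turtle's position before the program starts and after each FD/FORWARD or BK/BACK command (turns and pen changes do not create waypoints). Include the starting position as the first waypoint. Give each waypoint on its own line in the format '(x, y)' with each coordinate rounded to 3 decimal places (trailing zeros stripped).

Answer: (-6, -2)
(-16.607, 8.607)
(-13.723, 9.434)

Derivation:
Executing turtle program step by step:
Start: pos=(-6,-2), heading=135, pen down
LT 180: heading 135 -> 315
BK 15: (-6,-2) -> (-16.607,8.607) [heading=315, draw]
RT 119: heading 315 -> 196
RT 180: heading 196 -> 16
FD 3: (-16.607,8.607) -> (-13.723,9.434) [heading=16, draw]
Final: pos=(-13.723,9.434), heading=16, 2 segment(s) drawn
Waypoints (3 total):
(-6, -2)
(-16.607, 8.607)
(-13.723, 9.434)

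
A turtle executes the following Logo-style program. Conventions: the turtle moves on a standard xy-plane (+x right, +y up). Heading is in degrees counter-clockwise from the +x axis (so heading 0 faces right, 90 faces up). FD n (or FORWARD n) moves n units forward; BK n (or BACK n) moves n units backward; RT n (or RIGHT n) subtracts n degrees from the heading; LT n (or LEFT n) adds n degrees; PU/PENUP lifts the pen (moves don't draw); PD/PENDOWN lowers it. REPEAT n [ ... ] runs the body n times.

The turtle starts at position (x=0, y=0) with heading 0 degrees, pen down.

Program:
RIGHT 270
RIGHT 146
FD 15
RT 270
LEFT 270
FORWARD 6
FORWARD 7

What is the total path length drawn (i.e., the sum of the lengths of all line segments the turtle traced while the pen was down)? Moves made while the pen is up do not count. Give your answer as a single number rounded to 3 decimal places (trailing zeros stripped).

Executing turtle program step by step:
Start: pos=(0,0), heading=0, pen down
RT 270: heading 0 -> 90
RT 146: heading 90 -> 304
FD 15: (0,0) -> (8.388,-12.436) [heading=304, draw]
RT 270: heading 304 -> 34
LT 270: heading 34 -> 304
FD 6: (8.388,-12.436) -> (11.743,-17.41) [heading=304, draw]
FD 7: (11.743,-17.41) -> (15.657,-23.213) [heading=304, draw]
Final: pos=(15.657,-23.213), heading=304, 3 segment(s) drawn

Segment lengths:
  seg 1: (0,0) -> (8.388,-12.436), length = 15
  seg 2: (8.388,-12.436) -> (11.743,-17.41), length = 6
  seg 3: (11.743,-17.41) -> (15.657,-23.213), length = 7
Total = 28

Answer: 28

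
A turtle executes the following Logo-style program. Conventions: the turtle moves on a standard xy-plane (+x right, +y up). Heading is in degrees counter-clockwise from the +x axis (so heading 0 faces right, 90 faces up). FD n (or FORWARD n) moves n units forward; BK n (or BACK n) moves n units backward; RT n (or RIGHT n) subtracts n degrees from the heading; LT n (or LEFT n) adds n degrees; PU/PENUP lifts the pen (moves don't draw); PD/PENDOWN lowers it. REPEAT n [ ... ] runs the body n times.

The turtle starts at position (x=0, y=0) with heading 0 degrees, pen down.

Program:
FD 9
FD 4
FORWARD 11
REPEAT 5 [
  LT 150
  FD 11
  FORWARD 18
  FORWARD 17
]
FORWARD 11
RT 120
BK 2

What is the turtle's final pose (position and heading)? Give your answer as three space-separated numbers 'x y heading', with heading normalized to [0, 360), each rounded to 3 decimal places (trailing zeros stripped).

Executing turtle program step by step:
Start: pos=(0,0), heading=0, pen down
FD 9: (0,0) -> (9,0) [heading=0, draw]
FD 4: (9,0) -> (13,0) [heading=0, draw]
FD 11: (13,0) -> (24,0) [heading=0, draw]
REPEAT 5 [
  -- iteration 1/5 --
  LT 150: heading 0 -> 150
  FD 11: (24,0) -> (14.474,5.5) [heading=150, draw]
  FD 18: (14.474,5.5) -> (-1.115,14.5) [heading=150, draw]
  FD 17: (-1.115,14.5) -> (-15.837,23) [heading=150, draw]
  -- iteration 2/5 --
  LT 150: heading 150 -> 300
  FD 11: (-15.837,23) -> (-10.337,13.474) [heading=300, draw]
  FD 18: (-10.337,13.474) -> (-1.337,-2.115) [heading=300, draw]
  FD 17: (-1.337,-2.115) -> (7.163,-16.837) [heading=300, draw]
  -- iteration 3/5 --
  LT 150: heading 300 -> 90
  FD 11: (7.163,-16.837) -> (7.163,-5.837) [heading=90, draw]
  FD 18: (7.163,-5.837) -> (7.163,12.163) [heading=90, draw]
  FD 17: (7.163,12.163) -> (7.163,29.163) [heading=90, draw]
  -- iteration 4/5 --
  LT 150: heading 90 -> 240
  FD 11: (7.163,29.163) -> (1.663,19.637) [heading=240, draw]
  FD 18: (1.663,19.637) -> (-7.337,4.048) [heading=240, draw]
  FD 17: (-7.337,4.048) -> (-15.837,-10.674) [heading=240, draw]
  -- iteration 5/5 --
  LT 150: heading 240 -> 30
  FD 11: (-15.837,-10.674) -> (-6.311,-5.174) [heading=30, draw]
  FD 18: (-6.311,-5.174) -> (9.278,3.826) [heading=30, draw]
  FD 17: (9.278,3.826) -> (24,12.326) [heading=30, draw]
]
FD 11: (24,12.326) -> (33.526,17.826) [heading=30, draw]
RT 120: heading 30 -> 270
BK 2: (33.526,17.826) -> (33.526,19.826) [heading=270, draw]
Final: pos=(33.526,19.826), heading=270, 20 segment(s) drawn

Answer: 33.526 19.826 270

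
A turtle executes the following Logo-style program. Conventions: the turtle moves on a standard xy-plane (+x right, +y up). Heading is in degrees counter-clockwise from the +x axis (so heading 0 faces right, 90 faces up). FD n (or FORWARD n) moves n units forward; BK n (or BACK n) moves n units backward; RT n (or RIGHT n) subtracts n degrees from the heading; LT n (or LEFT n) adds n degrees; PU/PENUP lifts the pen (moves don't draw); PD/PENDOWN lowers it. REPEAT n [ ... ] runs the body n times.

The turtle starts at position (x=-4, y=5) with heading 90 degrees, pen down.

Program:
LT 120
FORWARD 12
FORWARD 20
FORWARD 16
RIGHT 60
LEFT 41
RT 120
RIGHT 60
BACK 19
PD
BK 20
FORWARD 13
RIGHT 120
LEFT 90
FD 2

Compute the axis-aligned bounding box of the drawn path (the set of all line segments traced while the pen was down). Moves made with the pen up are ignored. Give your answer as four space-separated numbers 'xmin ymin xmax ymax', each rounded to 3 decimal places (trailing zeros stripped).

Answer: -83.853 -26.442 -4 5

Derivation:
Executing turtle program step by step:
Start: pos=(-4,5), heading=90, pen down
LT 120: heading 90 -> 210
FD 12: (-4,5) -> (-14.392,-1) [heading=210, draw]
FD 20: (-14.392,-1) -> (-31.713,-11) [heading=210, draw]
FD 16: (-31.713,-11) -> (-45.569,-19) [heading=210, draw]
RT 60: heading 210 -> 150
LT 41: heading 150 -> 191
RT 120: heading 191 -> 71
RT 60: heading 71 -> 11
BK 19: (-45.569,-19) -> (-64.22,-22.625) [heading=11, draw]
PD: pen down
BK 20: (-64.22,-22.625) -> (-83.853,-26.442) [heading=11, draw]
FD 13: (-83.853,-26.442) -> (-71.092,-23.961) [heading=11, draw]
RT 120: heading 11 -> 251
LT 90: heading 251 -> 341
FD 2: (-71.092,-23.961) -> (-69.2,-24.612) [heading=341, draw]
Final: pos=(-69.2,-24.612), heading=341, 7 segment(s) drawn

Segment endpoints: x in {-83.853, -71.092, -69.2, -64.22, -45.569, -31.713, -14.392, -4}, y in {-26.442, -24.612, -23.961, -22.625, -19, -11, -1, 5}
xmin=-83.853, ymin=-26.442, xmax=-4, ymax=5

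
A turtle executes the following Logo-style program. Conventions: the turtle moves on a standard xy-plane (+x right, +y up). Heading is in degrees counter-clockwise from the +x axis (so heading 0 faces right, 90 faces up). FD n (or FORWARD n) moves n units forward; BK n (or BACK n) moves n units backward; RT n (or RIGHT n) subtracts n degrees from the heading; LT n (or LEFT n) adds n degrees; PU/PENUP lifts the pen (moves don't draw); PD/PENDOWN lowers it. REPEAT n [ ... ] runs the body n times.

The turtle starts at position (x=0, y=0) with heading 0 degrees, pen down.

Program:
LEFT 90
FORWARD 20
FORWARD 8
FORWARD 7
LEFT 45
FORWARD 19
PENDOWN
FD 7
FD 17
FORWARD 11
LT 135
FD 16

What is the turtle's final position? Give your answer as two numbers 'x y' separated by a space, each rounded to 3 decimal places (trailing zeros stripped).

Executing turtle program step by step:
Start: pos=(0,0), heading=0, pen down
LT 90: heading 0 -> 90
FD 20: (0,0) -> (0,20) [heading=90, draw]
FD 8: (0,20) -> (0,28) [heading=90, draw]
FD 7: (0,28) -> (0,35) [heading=90, draw]
LT 45: heading 90 -> 135
FD 19: (0,35) -> (-13.435,48.435) [heading=135, draw]
PD: pen down
FD 7: (-13.435,48.435) -> (-18.385,53.385) [heading=135, draw]
FD 17: (-18.385,53.385) -> (-30.406,65.406) [heading=135, draw]
FD 11: (-30.406,65.406) -> (-38.184,73.184) [heading=135, draw]
LT 135: heading 135 -> 270
FD 16: (-38.184,73.184) -> (-38.184,57.184) [heading=270, draw]
Final: pos=(-38.184,57.184), heading=270, 8 segment(s) drawn

Answer: -38.184 57.184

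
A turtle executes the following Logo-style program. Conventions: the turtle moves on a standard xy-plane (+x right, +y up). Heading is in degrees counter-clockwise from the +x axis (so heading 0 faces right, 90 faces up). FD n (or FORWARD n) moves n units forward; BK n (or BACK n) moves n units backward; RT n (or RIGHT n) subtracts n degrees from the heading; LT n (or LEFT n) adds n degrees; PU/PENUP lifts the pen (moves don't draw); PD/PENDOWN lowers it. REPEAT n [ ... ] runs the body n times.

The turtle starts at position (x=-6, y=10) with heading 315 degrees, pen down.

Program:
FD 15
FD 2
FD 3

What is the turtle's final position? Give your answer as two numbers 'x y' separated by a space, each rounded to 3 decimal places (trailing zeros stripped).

Executing turtle program step by step:
Start: pos=(-6,10), heading=315, pen down
FD 15: (-6,10) -> (4.607,-0.607) [heading=315, draw]
FD 2: (4.607,-0.607) -> (6.021,-2.021) [heading=315, draw]
FD 3: (6.021,-2.021) -> (8.142,-4.142) [heading=315, draw]
Final: pos=(8.142,-4.142), heading=315, 3 segment(s) drawn

Answer: 8.142 -4.142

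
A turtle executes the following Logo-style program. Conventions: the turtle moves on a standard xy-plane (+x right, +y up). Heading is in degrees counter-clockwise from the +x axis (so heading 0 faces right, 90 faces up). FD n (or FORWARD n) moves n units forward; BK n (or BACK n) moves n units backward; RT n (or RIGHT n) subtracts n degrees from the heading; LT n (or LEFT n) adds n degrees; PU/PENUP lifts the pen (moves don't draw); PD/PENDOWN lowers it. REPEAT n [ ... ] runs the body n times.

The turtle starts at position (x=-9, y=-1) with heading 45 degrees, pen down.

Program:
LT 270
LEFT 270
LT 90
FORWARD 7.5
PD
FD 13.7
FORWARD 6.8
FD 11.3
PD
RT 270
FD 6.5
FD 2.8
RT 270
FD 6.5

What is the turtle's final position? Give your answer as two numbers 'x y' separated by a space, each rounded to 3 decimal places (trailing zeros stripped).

Answer: 20.769 -17.617

Derivation:
Executing turtle program step by step:
Start: pos=(-9,-1), heading=45, pen down
LT 270: heading 45 -> 315
LT 270: heading 315 -> 225
LT 90: heading 225 -> 315
FD 7.5: (-9,-1) -> (-3.697,-6.303) [heading=315, draw]
PD: pen down
FD 13.7: (-3.697,-6.303) -> (5.991,-15.991) [heading=315, draw]
FD 6.8: (5.991,-15.991) -> (10.799,-20.799) [heading=315, draw]
FD 11.3: (10.799,-20.799) -> (18.789,-28.789) [heading=315, draw]
PD: pen down
RT 270: heading 315 -> 45
FD 6.5: (18.789,-28.789) -> (23.385,-24.193) [heading=45, draw]
FD 2.8: (23.385,-24.193) -> (25.365,-22.213) [heading=45, draw]
RT 270: heading 45 -> 135
FD 6.5: (25.365,-22.213) -> (20.769,-17.617) [heading=135, draw]
Final: pos=(20.769,-17.617), heading=135, 7 segment(s) drawn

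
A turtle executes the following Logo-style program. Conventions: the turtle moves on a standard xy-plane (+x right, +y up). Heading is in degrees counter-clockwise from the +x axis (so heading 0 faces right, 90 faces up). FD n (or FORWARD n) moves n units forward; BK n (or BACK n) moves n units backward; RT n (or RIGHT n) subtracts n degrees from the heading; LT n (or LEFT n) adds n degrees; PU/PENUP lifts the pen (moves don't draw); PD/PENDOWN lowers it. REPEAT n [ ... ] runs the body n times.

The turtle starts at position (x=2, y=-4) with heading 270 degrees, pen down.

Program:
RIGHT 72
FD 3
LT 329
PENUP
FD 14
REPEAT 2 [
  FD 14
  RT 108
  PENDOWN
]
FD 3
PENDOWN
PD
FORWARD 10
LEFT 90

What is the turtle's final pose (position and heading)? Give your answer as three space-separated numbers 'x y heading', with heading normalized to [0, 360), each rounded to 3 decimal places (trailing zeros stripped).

Executing turtle program step by step:
Start: pos=(2,-4), heading=270, pen down
RT 72: heading 270 -> 198
FD 3: (2,-4) -> (-0.853,-4.927) [heading=198, draw]
LT 329: heading 198 -> 167
PU: pen up
FD 14: (-0.853,-4.927) -> (-14.494,-1.778) [heading=167, move]
REPEAT 2 [
  -- iteration 1/2 --
  FD 14: (-14.494,-1.778) -> (-28.136,1.372) [heading=167, move]
  RT 108: heading 167 -> 59
  PD: pen down
  -- iteration 2/2 --
  FD 14: (-28.136,1.372) -> (-20.925,13.372) [heading=59, draw]
  RT 108: heading 59 -> 311
  PD: pen down
]
FD 3: (-20.925,13.372) -> (-18.957,11.108) [heading=311, draw]
PD: pen down
PD: pen down
FD 10: (-18.957,11.108) -> (-12.396,3.561) [heading=311, draw]
LT 90: heading 311 -> 41
Final: pos=(-12.396,3.561), heading=41, 4 segment(s) drawn

Answer: -12.396 3.561 41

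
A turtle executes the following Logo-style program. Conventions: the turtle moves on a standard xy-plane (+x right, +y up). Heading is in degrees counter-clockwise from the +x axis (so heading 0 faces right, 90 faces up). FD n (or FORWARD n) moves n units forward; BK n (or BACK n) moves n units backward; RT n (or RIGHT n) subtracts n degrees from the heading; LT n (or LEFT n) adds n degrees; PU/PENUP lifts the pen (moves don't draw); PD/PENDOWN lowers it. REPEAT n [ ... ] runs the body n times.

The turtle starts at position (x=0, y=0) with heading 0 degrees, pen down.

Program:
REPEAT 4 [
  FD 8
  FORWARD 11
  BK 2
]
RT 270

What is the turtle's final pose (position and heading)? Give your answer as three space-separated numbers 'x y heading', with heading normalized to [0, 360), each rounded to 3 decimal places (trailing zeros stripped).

Executing turtle program step by step:
Start: pos=(0,0), heading=0, pen down
REPEAT 4 [
  -- iteration 1/4 --
  FD 8: (0,0) -> (8,0) [heading=0, draw]
  FD 11: (8,0) -> (19,0) [heading=0, draw]
  BK 2: (19,0) -> (17,0) [heading=0, draw]
  -- iteration 2/4 --
  FD 8: (17,0) -> (25,0) [heading=0, draw]
  FD 11: (25,0) -> (36,0) [heading=0, draw]
  BK 2: (36,0) -> (34,0) [heading=0, draw]
  -- iteration 3/4 --
  FD 8: (34,0) -> (42,0) [heading=0, draw]
  FD 11: (42,0) -> (53,0) [heading=0, draw]
  BK 2: (53,0) -> (51,0) [heading=0, draw]
  -- iteration 4/4 --
  FD 8: (51,0) -> (59,0) [heading=0, draw]
  FD 11: (59,0) -> (70,0) [heading=0, draw]
  BK 2: (70,0) -> (68,0) [heading=0, draw]
]
RT 270: heading 0 -> 90
Final: pos=(68,0), heading=90, 12 segment(s) drawn

Answer: 68 0 90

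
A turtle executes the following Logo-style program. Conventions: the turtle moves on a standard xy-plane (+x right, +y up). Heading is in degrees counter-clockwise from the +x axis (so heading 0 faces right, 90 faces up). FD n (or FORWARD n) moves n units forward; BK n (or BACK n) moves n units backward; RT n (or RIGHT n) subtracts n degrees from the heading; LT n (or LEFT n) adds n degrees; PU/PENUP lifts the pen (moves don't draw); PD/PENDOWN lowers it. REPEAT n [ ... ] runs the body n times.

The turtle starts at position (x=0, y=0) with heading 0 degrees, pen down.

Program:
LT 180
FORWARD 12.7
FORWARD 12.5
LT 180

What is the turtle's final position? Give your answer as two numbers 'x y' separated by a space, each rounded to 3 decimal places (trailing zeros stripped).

Executing turtle program step by step:
Start: pos=(0,0), heading=0, pen down
LT 180: heading 0 -> 180
FD 12.7: (0,0) -> (-12.7,0) [heading=180, draw]
FD 12.5: (-12.7,0) -> (-25.2,0) [heading=180, draw]
LT 180: heading 180 -> 0
Final: pos=(-25.2,0), heading=0, 2 segment(s) drawn

Answer: -25.2 0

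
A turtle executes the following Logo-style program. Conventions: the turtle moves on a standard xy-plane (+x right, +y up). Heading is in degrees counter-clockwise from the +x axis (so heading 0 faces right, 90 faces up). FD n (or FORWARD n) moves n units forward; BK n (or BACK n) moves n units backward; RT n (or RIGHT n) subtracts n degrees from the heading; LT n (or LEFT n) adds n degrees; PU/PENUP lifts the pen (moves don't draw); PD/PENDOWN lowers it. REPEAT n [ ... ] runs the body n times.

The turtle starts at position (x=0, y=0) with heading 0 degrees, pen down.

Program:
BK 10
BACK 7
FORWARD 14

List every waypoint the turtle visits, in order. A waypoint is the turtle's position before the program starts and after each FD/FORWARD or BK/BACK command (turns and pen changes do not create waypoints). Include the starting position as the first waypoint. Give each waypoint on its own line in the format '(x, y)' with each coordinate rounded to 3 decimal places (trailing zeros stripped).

Answer: (0, 0)
(-10, 0)
(-17, 0)
(-3, 0)

Derivation:
Executing turtle program step by step:
Start: pos=(0,0), heading=0, pen down
BK 10: (0,0) -> (-10,0) [heading=0, draw]
BK 7: (-10,0) -> (-17,0) [heading=0, draw]
FD 14: (-17,0) -> (-3,0) [heading=0, draw]
Final: pos=(-3,0), heading=0, 3 segment(s) drawn
Waypoints (4 total):
(0, 0)
(-10, 0)
(-17, 0)
(-3, 0)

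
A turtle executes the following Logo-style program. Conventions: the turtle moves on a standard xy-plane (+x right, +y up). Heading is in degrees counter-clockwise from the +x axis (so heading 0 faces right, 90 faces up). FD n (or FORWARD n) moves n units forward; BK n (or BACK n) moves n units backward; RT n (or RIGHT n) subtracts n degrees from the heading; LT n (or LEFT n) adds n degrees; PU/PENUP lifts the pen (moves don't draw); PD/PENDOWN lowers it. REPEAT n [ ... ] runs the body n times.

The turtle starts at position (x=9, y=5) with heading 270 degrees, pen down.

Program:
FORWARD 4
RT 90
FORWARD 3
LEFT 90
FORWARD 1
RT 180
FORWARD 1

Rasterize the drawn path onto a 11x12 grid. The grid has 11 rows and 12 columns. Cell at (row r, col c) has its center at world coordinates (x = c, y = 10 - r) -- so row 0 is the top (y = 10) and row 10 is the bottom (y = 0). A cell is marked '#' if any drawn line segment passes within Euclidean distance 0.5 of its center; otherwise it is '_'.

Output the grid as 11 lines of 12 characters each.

Segment 0: (9,5) -> (9,1)
Segment 1: (9,1) -> (6,1)
Segment 2: (6,1) -> (6,0)
Segment 3: (6,0) -> (6,1)

Answer: ____________
____________
____________
____________
____________
_________#__
_________#__
_________#__
_________#__
______####__
______#_____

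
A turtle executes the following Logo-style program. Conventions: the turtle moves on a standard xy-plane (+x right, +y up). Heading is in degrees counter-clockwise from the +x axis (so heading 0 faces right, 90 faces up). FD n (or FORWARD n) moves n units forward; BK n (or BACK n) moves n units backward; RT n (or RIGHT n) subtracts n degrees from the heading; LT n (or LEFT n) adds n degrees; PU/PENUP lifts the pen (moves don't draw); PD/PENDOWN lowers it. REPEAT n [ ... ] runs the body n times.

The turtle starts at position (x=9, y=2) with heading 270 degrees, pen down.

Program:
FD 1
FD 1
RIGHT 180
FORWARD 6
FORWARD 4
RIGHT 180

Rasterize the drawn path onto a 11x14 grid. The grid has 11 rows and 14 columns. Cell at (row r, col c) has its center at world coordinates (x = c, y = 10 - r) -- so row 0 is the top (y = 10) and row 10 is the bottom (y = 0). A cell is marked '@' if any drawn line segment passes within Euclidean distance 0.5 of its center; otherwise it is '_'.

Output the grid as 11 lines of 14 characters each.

Answer: _________@____
_________@____
_________@____
_________@____
_________@____
_________@____
_________@____
_________@____
_________@____
_________@____
_________@____

Derivation:
Segment 0: (9,2) -> (9,1)
Segment 1: (9,1) -> (9,0)
Segment 2: (9,0) -> (9,6)
Segment 3: (9,6) -> (9,10)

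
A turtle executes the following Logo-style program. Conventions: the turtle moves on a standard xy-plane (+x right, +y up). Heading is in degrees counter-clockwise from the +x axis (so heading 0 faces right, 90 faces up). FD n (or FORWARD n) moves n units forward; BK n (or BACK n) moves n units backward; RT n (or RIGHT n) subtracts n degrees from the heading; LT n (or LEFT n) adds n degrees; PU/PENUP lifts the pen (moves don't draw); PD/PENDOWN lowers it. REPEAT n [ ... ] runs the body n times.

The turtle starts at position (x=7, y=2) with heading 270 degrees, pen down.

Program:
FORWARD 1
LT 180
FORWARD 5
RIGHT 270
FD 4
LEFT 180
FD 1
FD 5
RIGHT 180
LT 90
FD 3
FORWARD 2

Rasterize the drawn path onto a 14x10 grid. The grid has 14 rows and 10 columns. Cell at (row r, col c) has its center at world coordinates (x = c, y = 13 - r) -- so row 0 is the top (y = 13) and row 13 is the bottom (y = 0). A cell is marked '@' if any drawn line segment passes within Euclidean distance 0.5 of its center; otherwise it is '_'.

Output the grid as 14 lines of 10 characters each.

Segment 0: (7,2) -> (7,1)
Segment 1: (7,1) -> (7,6)
Segment 2: (7,6) -> (3,6)
Segment 3: (3,6) -> (4,6)
Segment 4: (4,6) -> (9,6)
Segment 5: (9,6) -> (9,3)
Segment 6: (9,3) -> (9,1)

Answer: __________
__________
__________
__________
__________
__________
__________
___@@@@@@@
_______@_@
_______@_@
_______@_@
_______@_@
_______@_@
__________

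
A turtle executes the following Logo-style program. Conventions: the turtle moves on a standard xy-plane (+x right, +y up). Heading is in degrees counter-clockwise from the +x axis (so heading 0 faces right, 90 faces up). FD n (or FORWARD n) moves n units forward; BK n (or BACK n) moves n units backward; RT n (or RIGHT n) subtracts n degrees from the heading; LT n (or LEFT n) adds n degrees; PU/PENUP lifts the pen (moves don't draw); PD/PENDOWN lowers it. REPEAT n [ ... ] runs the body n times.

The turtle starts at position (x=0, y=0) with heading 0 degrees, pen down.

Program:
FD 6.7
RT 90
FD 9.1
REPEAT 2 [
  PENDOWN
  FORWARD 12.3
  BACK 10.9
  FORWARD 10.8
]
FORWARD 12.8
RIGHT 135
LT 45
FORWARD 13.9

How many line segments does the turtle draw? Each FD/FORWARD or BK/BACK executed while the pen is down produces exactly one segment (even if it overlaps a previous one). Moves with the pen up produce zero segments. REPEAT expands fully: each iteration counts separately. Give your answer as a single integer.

Answer: 10

Derivation:
Executing turtle program step by step:
Start: pos=(0,0), heading=0, pen down
FD 6.7: (0,0) -> (6.7,0) [heading=0, draw]
RT 90: heading 0 -> 270
FD 9.1: (6.7,0) -> (6.7,-9.1) [heading=270, draw]
REPEAT 2 [
  -- iteration 1/2 --
  PD: pen down
  FD 12.3: (6.7,-9.1) -> (6.7,-21.4) [heading=270, draw]
  BK 10.9: (6.7,-21.4) -> (6.7,-10.5) [heading=270, draw]
  FD 10.8: (6.7,-10.5) -> (6.7,-21.3) [heading=270, draw]
  -- iteration 2/2 --
  PD: pen down
  FD 12.3: (6.7,-21.3) -> (6.7,-33.6) [heading=270, draw]
  BK 10.9: (6.7,-33.6) -> (6.7,-22.7) [heading=270, draw]
  FD 10.8: (6.7,-22.7) -> (6.7,-33.5) [heading=270, draw]
]
FD 12.8: (6.7,-33.5) -> (6.7,-46.3) [heading=270, draw]
RT 135: heading 270 -> 135
LT 45: heading 135 -> 180
FD 13.9: (6.7,-46.3) -> (-7.2,-46.3) [heading=180, draw]
Final: pos=(-7.2,-46.3), heading=180, 10 segment(s) drawn
Segments drawn: 10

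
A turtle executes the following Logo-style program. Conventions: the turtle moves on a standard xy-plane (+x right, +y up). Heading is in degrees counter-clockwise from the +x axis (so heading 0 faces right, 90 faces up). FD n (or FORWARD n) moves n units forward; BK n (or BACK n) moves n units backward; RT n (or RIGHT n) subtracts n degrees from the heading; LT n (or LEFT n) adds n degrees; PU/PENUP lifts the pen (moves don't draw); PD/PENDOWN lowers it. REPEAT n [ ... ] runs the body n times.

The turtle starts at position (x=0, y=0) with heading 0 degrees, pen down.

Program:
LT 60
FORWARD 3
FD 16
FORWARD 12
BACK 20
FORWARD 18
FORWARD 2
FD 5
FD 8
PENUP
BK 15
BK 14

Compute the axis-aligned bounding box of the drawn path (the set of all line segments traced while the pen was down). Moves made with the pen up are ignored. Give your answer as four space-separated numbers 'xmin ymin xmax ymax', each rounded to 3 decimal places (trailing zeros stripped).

Answer: 0 0 22 38.105

Derivation:
Executing turtle program step by step:
Start: pos=(0,0), heading=0, pen down
LT 60: heading 0 -> 60
FD 3: (0,0) -> (1.5,2.598) [heading=60, draw]
FD 16: (1.5,2.598) -> (9.5,16.454) [heading=60, draw]
FD 12: (9.5,16.454) -> (15.5,26.847) [heading=60, draw]
BK 20: (15.5,26.847) -> (5.5,9.526) [heading=60, draw]
FD 18: (5.5,9.526) -> (14.5,25.115) [heading=60, draw]
FD 2: (14.5,25.115) -> (15.5,26.847) [heading=60, draw]
FD 5: (15.5,26.847) -> (18,31.177) [heading=60, draw]
FD 8: (18,31.177) -> (22,38.105) [heading=60, draw]
PU: pen up
BK 15: (22,38.105) -> (14.5,25.115) [heading=60, move]
BK 14: (14.5,25.115) -> (7.5,12.99) [heading=60, move]
Final: pos=(7.5,12.99), heading=60, 8 segment(s) drawn

Segment endpoints: x in {0, 1.5, 5.5, 9.5, 14.5, 15.5, 18, 22}, y in {0, 2.598, 9.526, 16.454, 25.115, 26.847, 31.177, 38.105}
xmin=0, ymin=0, xmax=22, ymax=38.105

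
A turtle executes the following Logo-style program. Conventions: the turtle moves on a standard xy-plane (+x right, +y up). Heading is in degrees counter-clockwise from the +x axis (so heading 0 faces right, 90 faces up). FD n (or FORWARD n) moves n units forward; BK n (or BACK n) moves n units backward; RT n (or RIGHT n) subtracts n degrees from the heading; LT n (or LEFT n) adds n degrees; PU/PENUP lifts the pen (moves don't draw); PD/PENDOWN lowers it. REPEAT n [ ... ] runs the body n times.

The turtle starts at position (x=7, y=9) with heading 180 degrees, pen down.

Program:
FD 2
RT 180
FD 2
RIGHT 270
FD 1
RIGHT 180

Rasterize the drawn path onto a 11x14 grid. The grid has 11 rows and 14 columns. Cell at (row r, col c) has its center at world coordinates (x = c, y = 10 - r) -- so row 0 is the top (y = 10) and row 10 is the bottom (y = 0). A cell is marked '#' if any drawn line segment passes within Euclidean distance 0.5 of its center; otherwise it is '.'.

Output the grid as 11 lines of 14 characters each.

Answer: .......#......
.....###......
..............
..............
..............
..............
..............
..............
..............
..............
..............

Derivation:
Segment 0: (7,9) -> (5,9)
Segment 1: (5,9) -> (7,9)
Segment 2: (7,9) -> (7,10)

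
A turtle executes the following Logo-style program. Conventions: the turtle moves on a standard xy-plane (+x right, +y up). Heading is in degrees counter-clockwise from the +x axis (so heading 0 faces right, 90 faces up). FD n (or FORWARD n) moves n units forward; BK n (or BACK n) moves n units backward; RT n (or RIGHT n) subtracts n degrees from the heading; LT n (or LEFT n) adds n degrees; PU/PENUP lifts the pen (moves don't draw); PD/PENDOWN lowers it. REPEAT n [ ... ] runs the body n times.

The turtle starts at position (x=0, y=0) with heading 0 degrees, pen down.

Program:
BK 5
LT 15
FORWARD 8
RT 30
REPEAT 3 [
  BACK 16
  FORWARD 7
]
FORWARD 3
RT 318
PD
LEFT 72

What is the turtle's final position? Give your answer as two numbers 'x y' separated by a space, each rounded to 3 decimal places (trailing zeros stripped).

Executing turtle program step by step:
Start: pos=(0,0), heading=0, pen down
BK 5: (0,0) -> (-5,0) [heading=0, draw]
LT 15: heading 0 -> 15
FD 8: (-5,0) -> (2.727,2.071) [heading=15, draw]
RT 30: heading 15 -> 345
REPEAT 3 [
  -- iteration 1/3 --
  BK 16: (2.727,2.071) -> (-12.727,6.212) [heading=345, draw]
  FD 7: (-12.727,6.212) -> (-5.966,4.4) [heading=345, draw]
  -- iteration 2/3 --
  BK 16: (-5.966,4.4) -> (-21.421,8.541) [heading=345, draw]
  FD 7: (-21.421,8.541) -> (-14.659,6.729) [heading=345, draw]
  -- iteration 3/3 --
  BK 16: (-14.659,6.729) -> (-30.114,10.87) [heading=345, draw]
  FD 7: (-30.114,10.87) -> (-23.353,9.059) [heading=345, draw]
]
FD 3: (-23.353,9.059) -> (-20.455,8.282) [heading=345, draw]
RT 318: heading 345 -> 27
PD: pen down
LT 72: heading 27 -> 99
Final: pos=(-20.455,8.282), heading=99, 9 segment(s) drawn

Answer: -20.455 8.282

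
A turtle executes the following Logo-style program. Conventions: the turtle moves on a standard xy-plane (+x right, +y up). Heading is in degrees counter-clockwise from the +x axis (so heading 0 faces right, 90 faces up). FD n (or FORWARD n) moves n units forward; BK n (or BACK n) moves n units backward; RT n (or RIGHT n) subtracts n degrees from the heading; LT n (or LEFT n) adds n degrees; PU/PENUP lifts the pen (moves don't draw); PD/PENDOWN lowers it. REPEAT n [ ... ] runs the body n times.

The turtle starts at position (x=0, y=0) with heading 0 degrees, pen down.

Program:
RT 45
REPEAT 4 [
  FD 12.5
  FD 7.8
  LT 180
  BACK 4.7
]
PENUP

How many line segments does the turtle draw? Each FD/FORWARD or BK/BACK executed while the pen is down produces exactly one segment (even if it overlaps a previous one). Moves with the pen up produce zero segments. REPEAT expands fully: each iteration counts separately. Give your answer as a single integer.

Answer: 12

Derivation:
Executing turtle program step by step:
Start: pos=(0,0), heading=0, pen down
RT 45: heading 0 -> 315
REPEAT 4 [
  -- iteration 1/4 --
  FD 12.5: (0,0) -> (8.839,-8.839) [heading=315, draw]
  FD 7.8: (8.839,-8.839) -> (14.354,-14.354) [heading=315, draw]
  LT 180: heading 315 -> 135
  BK 4.7: (14.354,-14.354) -> (17.678,-17.678) [heading=135, draw]
  -- iteration 2/4 --
  FD 12.5: (17.678,-17.678) -> (8.839,-8.839) [heading=135, draw]
  FD 7.8: (8.839,-8.839) -> (3.323,-3.323) [heading=135, draw]
  LT 180: heading 135 -> 315
  BK 4.7: (3.323,-3.323) -> (0,0) [heading=315, draw]
  -- iteration 3/4 --
  FD 12.5: (0,0) -> (8.839,-8.839) [heading=315, draw]
  FD 7.8: (8.839,-8.839) -> (14.354,-14.354) [heading=315, draw]
  LT 180: heading 315 -> 135
  BK 4.7: (14.354,-14.354) -> (17.678,-17.678) [heading=135, draw]
  -- iteration 4/4 --
  FD 12.5: (17.678,-17.678) -> (8.839,-8.839) [heading=135, draw]
  FD 7.8: (8.839,-8.839) -> (3.323,-3.323) [heading=135, draw]
  LT 180: heading 135 -> 315
  BK 4.7: (3.323,-3.323) -> (0,0) [heading=315, draw]
]
PU: pen up
Final: pos=(0,0), heading=315, 12 segment(s) drawn
Segments drawn: 12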